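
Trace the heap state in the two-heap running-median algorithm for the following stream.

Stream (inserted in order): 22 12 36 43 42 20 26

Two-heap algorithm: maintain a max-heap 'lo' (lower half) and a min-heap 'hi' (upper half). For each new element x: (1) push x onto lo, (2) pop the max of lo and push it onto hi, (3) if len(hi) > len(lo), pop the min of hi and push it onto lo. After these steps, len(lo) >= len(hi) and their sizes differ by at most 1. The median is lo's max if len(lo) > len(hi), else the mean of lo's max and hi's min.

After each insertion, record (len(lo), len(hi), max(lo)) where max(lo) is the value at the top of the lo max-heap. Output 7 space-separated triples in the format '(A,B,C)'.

Step 1: insert 22 -> lo=[22] hi=[] -> (len(lo)=1, len(hi)=0, max(lo)=22)
Step 2: insert 12 -> lo=[12] hi=[22] -> (len(lo)=1, len(hi)=1, max(lo)=12)
Step 3: insert 36 -> lo=[12, 22] hi=[36] -> (len(lo)=2, len(hi)=1, max(lo)=22)
Step 4: insert 43 -> lo=[12, 22] hi=[36, 43] -> (len(lo)=2, len(hi)=2, max(lo)=22)
Step 5: insert 42 -> lo=[12, 22, 36] hi=[42, 43] -> (len(lo)=3, len(hi)=2, max(lo)=36)
Step 6: insert 20 -> lo=[12, 20, 22] hi=[36, 42, 43] -> (len(lo)=3, len(hi)=3, max(lo)=22)
Step 7: insert 26 -> lo=[12, 20, 22, 26] hi=[36, 42, 43] -> (len(lo)=4, len(hi)=3, max(lo)=26)

Answer: (1,0,22) (1,1,12) (2,1,22) (2,2,22) (3,2,36) (3,3,22) (4,3,26)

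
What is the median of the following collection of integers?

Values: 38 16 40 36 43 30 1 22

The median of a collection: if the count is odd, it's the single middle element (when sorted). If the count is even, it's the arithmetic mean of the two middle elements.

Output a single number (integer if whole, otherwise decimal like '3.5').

Step 1: insert 38 -> lo=[38] (size 1, max 38) hi=[] (size 0) -> median=38
Step 2: insert 16 -> lo=[16] (size 1, max 16) hi=[38] (size 1, min 38) -> median=27
Step 3: insert 40 -> lo=[16, 38] (size 2, max 38) hi=[40] (size 1, min 40) -> median=38
Step 4: insert 36 -> lo=[16, 36] (size 2, max 36) hi=[38, 40] (size 2, min 38) -> median=37
Step 5: insert 43 -> lo=[16, 36, 38] (size 3, max 38) hi=[40, 43] (size 2, min 40) -> median=38
Step 6: insert 30 -> lo=[16, 30, 36] (size 3, max 36) hi=[38, 40, 43] (size 3, min 38) -> median=37
Step 7: insert 1 -> lo=[1, 16, 30, 36] (size 4, max 36) hi=[38, 40, 43] (size 3, min 38) -> median=36
Step 8: insert 22 -> lo=[1, 16, 22, 30] (size 4, max 30) hi=[36, 38, 40, 43] (size 4, min 36) -> median=33

Answer: 33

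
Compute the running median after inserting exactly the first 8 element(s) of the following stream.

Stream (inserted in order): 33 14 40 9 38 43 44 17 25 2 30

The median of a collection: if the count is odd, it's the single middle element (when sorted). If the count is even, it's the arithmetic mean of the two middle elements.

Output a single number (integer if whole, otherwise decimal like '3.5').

Answer: 35.5

Derivation:
Step 1: insert 33 -> lo=[33] (size 1, max 33) hi=[] (size 0) -> median=33
Step 2: insert 14 -> lo=[14] (size 1, max 14) hi=[33] (size 1, min 33) -> median=23.5
Step 3: insert 40 -> lo=[14, 33] (size 2, max 33) hi=[40] (size 1, min 40) -> median=33
Step 4: insert 9 -> lo=[9, 14] (size 2, max 14) hi=[33, 40] (size 2, min 33) -> median=23.5
Step 5: insert 38 -> lo=[9, 14, 33] (size 3, max 33) hi=[38, 40] (size 2, min 38) -> median=33
Step 6: insert 43 -> lo=[9, 14, 33] (size 3, max 33) hi=[38, 40, 43] (size 3, min 38) -> median=35.5
Step 7: insert 44 -> lo=[9, 14, 33, 38] (size 4, max 38) hi=[40, 43, 44] (size 3, min 40) -> median=38
Step 8: insert 17 -> lo=[9, 14, 17, 33] (size 4, max 33) hi=[38, 40, 43, 44] (size 4, min 38) -> median=35.5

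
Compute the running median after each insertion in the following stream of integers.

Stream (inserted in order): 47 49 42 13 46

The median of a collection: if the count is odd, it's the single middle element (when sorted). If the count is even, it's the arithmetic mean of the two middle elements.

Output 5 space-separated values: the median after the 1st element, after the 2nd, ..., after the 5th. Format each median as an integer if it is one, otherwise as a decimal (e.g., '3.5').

Answer: 47 48 47 44.5 46

Derivation:
Step 1: insert 47 -> lo=[47] (size 1, max 47) hi=[] (size 0) -> median=47
Step 2: insert 49 -> lo=[47] (size 1, max 47) hi=[49] (size 1, min 49) -> median=48
Step 3: insert 42 -> lo=[42, 47] (size 2, max 47) hi=[49] (size 1, min 49) -> median=47
Step 4: insert 13 -> lo=[13, 42] (size 2, max 42) hi=[47, 49] (size 2, min 47) -> median=44.5
Step 5: insert 46 -> lo=[13, 42, 46] (size 3, max 46) hi=[47, 49] (size 2, min 47) -> median=46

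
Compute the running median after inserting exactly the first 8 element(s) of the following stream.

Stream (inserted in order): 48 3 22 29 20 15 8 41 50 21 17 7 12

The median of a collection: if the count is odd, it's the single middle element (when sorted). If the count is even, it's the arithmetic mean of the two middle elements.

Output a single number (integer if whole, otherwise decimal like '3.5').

Answer: 21

Derivation:
Step 1: insert 48 -> lo=[48] (size 1, max 48) hi=[] (size 0) -> median=48
Step 2: insert 3 -> lo=[3] (size 1, max 3) hi=[48] (size 1, min 48) -> median=25.5
Step 3: insert 22 -> lo=[3, 22] (size 2, max 22) hi=[48] (size 1, min 48) -> median=22
Step 4: insert 29 -> lo=[3, 22] (size 2, max 22) hi=[29, 48] (size 2, min 29) -> median=25.5
Step 5: insert 20 -> lo=[3, 20, 22] (size 3, max 22) hi=[29, 48] (size 2, min 29) -> median=22
Step 6: insert 15 -> lo=[3, 15, 20] (size 3, max 20) hi=[22, 29, 48] (size 3, min 22) -> median=21
Step 7: insert 8 -> lo=[3, 8, 15, 20] (size 4, max 20) hi=[22, 29, 48] (size 3, min 22) -> median=20
Step 8: insert 41 -> lo=[3, 8, 15, 20] (size 4, max 20) hi=[22, 29, 41, 48] (size 4, min 22) -> median=21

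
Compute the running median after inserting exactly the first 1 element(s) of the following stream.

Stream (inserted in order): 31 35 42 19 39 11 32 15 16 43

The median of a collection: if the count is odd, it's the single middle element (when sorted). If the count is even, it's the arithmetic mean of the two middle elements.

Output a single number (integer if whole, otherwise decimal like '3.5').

Step 1: insert 31 -> lo=[31] (size 1, max 31) hi=[] (size 0) -> median=31

Answer: 31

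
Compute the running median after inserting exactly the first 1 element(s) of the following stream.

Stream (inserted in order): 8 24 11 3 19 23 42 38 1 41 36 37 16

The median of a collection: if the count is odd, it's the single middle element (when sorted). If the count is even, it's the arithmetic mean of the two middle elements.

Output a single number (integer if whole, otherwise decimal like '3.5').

Step 1: insert 8 -> lo=[8] (size 1, max 8) hi=[] (size 0) -> median=8

Answer: 8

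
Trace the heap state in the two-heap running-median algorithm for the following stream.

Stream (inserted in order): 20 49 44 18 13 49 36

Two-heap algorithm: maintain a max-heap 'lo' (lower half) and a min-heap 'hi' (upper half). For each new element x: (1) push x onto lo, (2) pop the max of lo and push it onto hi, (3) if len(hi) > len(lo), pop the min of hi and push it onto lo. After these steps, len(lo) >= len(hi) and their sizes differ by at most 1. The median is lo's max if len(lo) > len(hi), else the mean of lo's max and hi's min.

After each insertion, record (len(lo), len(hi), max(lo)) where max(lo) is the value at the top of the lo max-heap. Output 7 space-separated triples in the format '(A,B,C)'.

Answer: (1,0,20) (1,1,20) (2,1,44) (2,2,20) (3,2,20) (3,3,20) (4,3,36)

Derivation:
Step 1: insert 20 -> lo=[20] hi=[] -> (len(lo)=1, len(hi)=0, max(lo)=20)
Step 2: insert 49 -> lo=[20] hi=[49] -> (len(lo)=1, len(hi)=1, max(lo)=20)
Step 3: insert 44 -> lo=[20, 44] hi=[49] -> (len(lo)=2, len(hi)=1, max(lo)=44)
Step 4: insert 18 -> lo=[18, 20] hi=[44, 49] -> (len(lo)=2, len(hi)=2, max(lo)=20)
Step 5: insert 13 -> lo=[13, 18, 20] hi=[44, 49] -> (len(lo)=3, len(hi)=2, max(lo)=20)
Step 6: insert 49 -> lo=[13, 18, 20] hi=[44, 49, 49] -> (len(lo)=3, len(hi)=3, max(lo)=20)
Step 7: insert 36 -> lo=[13, 18, 20, 36] hi=[44, 49, 49] -> (len(lo)=4, len(hi)=3, max(lo)=36)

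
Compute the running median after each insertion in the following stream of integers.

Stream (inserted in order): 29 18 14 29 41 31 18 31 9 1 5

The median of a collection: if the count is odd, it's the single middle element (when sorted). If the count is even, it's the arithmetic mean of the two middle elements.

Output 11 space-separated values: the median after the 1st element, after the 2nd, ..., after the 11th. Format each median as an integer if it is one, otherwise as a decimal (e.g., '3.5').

Step 1: insert 29 -> lo=[29] (size 1, max 29) hi=[] (size 0) -> median=29
Step 2: insert 18 -> lo=[18] (size 1, max 18) hi=[29] (size 1, min 29) -> median=23.5
Step 3: insert 14 -> lo=[14, 18] (size 2, max 18) hi=[29] (size 1, min 29) -> median=18
Step 4: insert 29 -> lo=[14, 18] (size 2, max 18) hi=[29, 29] (size 2, min 29) -> median=23.5
Step 5: insert 41 -> lo=[14, 18, 29] (size 3, max 29) hi=[29, 41] (size 2, min 29) -> median=29
Step 6: insert 31 -> lo=[14, 18, 29] (size 3, max 29) hi=[29, 31, 41] (size 3, min 29) -> median=29
Step 7: insert 18 -> lo=[14, 18, 18, 29] (size 4, max 29) hi=[29, 31, 41] (size 3, min 29) -> median=29
Step 8: insert 31 -> lo=[14, 18, 18, 29] (size 4, max 29) hi=[29, 31, 31, 41] (size 4, min 29) -> median=29
Step 9: insert 9 -> lo=[9, 14, 18, 18, 29] (size 5, max 29) hi=[29, 31, 31, 41] (size 4, min 29) -> median=29
Step 10: insert 1 -> lo=[1, 9, 14, 18, 18] (size 5, max 18) hi=[29, 29, 31, 31, 41] (size 5, min 29) -> median=23.5
Step 11: insert 5 -> lo=[1, 5, 9, 14, 18, 18] (size 6, max 18) hi=[29, 29, 31, 31, 41] (size 5, min 29) -> median=18

Answer: 29 23.5 18 23.5 29 29 29 29 29 23.5 18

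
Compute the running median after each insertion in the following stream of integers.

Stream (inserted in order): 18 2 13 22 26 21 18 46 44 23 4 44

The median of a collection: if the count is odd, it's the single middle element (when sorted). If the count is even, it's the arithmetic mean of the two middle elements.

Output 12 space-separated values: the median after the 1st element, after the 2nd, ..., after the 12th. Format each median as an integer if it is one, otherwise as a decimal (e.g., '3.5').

Answer: 18 10 13 15.5 18 19.5 18 19.5 21 21.5 21 21.5

Derivation:
Step 1: insert 18 -> lo=[18] (size 1, max 18) hi=[] (size 0) -> median=18
Step 2: insert 2 -> lo=[2] (size 1, max 2) hi=[18] (size 1, min 18) -> median=10
Step 3: insert 13 -> lo=[2, 13] (size 2, max 13) hi=[18] (size 1, min 18) -> median=13
Step 4: insert 22 -> lo=[2, 13] (size 2, max 13) hi=[18, 22] (size 2, min 18) -> median=15.5
Step 5: insert 26 -> lo=[2, 13, 18] (size 3, max 18) hi=[22, 26] (size 2, min 22) -> median=18
Step 6: insert 21 -> lo=[2, 13, 18] (size 3, max 18) hi=[21, 22, 26] (size 3, min 21) -> median=19.5
Step 7: insert 18 -> lo=[2, 13, 18, 18] (size 4, max 18) hi=[21, 22, 26] (size 3, min 21) -> median=18
Step 8: insert 46 -> lo=[2, 13, 18, 18] (size 4, max 18) hi=[21, 22, 26, 46] (size 4, min 21) -> median=19.5
Step 9: insert 44 -> lo=[2, 13, 18, 18, 21] (size 5, max 21) hi=[22, 26, 44, 46] (size 4, min 22) -> median=21
Step 10: insert 23 -> lo=[2, 13, 18, 18, 21] (size 5, max 21) hi=[22, 23, 26, 44, 46] (size 5, min 22) -> median=21.5
Step 11: insert 4 -> lo=[2, 4, 13, 18, 18, 21] (size 6, max 21) hi=[22, 23, 26, 44, 46] (size 5, min 22) -> median=21
Step 12: insert 44 -> lo=[2, 4, 13, 18, 18, 21] (size 6, max 21) hi=[22, 23, 26, 44, 44, 46] (size 6, min 22) -> median=21.5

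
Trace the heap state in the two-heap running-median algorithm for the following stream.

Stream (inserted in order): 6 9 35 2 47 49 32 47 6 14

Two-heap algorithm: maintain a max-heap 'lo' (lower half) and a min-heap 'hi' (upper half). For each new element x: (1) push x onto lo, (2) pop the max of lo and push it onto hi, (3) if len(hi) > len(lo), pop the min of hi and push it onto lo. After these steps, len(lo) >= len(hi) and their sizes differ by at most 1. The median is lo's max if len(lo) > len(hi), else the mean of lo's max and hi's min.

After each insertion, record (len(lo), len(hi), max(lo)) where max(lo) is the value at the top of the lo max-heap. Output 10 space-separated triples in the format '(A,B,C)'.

Step 1: insert 6 -> lo=[6] hi=[] -> (len(lo)=1, len(hi)=0, max(lo)=6)
Step 2: insert 9 -> lo=[6] hi=[9] -> (len(lo)=1, len(hi)=1, max(lo)=6)
Step 3: insert 35 -> lo=[6, 9] hi=[35] -> (len(lo)=2, len(hi)=1, max(lo)=9)
Step 4: insert 2 -> lo=[2, 6] hi=[9, 35] -> (len(lo)=2, len(hi)=2, max(lo)=6)
Step 5: insert 47 -> lo=[2, 6, 9] hi=[35, 47] -> (len(lo)=3, len(hi)=2, max(lo)=9)
Step 6: insert 49 -> lo=[2, 6, 9] hi=[35, 47, 49] -> (len(lo)=3, len(hi)=3, max(lo)=9)
Step 7: insert 32 -> lo=[2, 6, 9, 32] hi=[35, 47, 49] -> (len(lo)=4, len(hi)=3, max(lo)=32)
Step 8: insert 47 -> lo=[2, 6, 9, 32] hi=[35, 47, 47, 49] -> (len(lo)=4, len(hi)=4, max(lo)=32)
Step 9: insert 6 -> lo=[2, 6, 6, 9, 32] hi=[35, 47, 47, 49] -> (len(lo)=5, len(hi)=4, max(lo)=32)
Step 10: insert 14 -> lo=[2, 6, 6, 9, 14] hi=[32, 35, 47, 47, 49] -> (len(lo)=5, len(hi)=5, max(lo)=14)

Answer: (1,0,6) (1,1,6) (2,1,9) (2,2,6) (3,2,9) (3,3,9) (4,3,32) (4,4,32) (5,4,32) (5,5,14)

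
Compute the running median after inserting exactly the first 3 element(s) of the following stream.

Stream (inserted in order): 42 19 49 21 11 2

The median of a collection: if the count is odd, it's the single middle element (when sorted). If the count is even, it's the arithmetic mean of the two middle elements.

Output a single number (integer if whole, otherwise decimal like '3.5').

Step 1: insert 42 -> lo=[42] (size 1, max 42) hi=[] (size 0) -> median=42
Step 2: insert 19 -> lo=[19] (size 1, max 19) hi=[42] (size 1, min 42) -> median=30.5
Step 3: insert 49 -> lo=[19, 42] (size 2, max 42) hi=[49] (size 1, min 49) -> median=42

Answer: 42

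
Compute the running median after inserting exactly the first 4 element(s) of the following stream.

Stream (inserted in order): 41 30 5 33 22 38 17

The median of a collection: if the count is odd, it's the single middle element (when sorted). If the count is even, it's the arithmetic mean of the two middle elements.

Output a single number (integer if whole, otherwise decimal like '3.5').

Answer: 31.5

Derivation:
Step 1: insert 41 -> lo=[41] (size 1, max 41) hi=[] (size 0) -> median=41
Step 2: insert 30 -> lo=[30] (size 1, max 30) hi=[41] (size 1, min 41) -> median=35.5
Step 3: insert 5 -> lo=[5, 30] (size 2, max 30) hi=[41] (size 1, min 41) -> median=30
Step 4: insert 33 -> lo=[5, 30] (size 2, max 30) hi=[33, 41] (size 2, min 33) -> median=31.5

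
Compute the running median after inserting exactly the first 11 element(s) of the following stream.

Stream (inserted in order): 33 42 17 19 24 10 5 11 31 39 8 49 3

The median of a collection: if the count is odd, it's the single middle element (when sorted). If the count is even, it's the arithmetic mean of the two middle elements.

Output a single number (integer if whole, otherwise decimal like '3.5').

Answer: 19

Derivation:
Step 1: insert 33 -> lo=[33] (size 1, max 33) hi=[] (size 0) -> median=33
Step 2: insert 42 -> lo=[33] (size 1, max 33) hi=[42] (size 1, min 42) -> median=37.5
Step 3: insert 17 -> lo=[17, 33] (size 2, max 33) hi=[42] (size 1, min 42) -> median=33
Step 4: insert 19 -> lo=[17, 19] (size 2, max 19) hi=[33, 42] (size 2, min 33) -> median=26
Step 5: insert 24 -> lo=[17, 19, 24] (size 3, max 24) hi=[33, 42] (size 2, min 33) -> median=24
Step 6: insert 10 -> lo=[10, 17, 19] (size 3, max 19) hi=[24, 33, 42] (size 3, min 24) -> median=21.5
Step 7: insert 5 -> lo=[5, 10, 17, 19] (size 4, max 19) hi=[24, 33, 42] (size 3, min 24) -> median=19
Step 8: insert 11 -> lo=[5, 10, 11, 17] (size 4, max 17) hi=[19, 24, 33, 42] (size 4, min 19) -> median=18
Step 9: insert 31 -> lo=[5, 10, 11, 17, 19] (size 5, max 19) hi=[24, 31, 33, 42] (size 4, min 24) -> median=19
Step 10: insert 39 -> lo=[5, 10, 11, 17, 19] (size 5, max 19) hi=[24, 31, 33, 39, 42] (size 5, min 24) -> median=21.5
Step 11: insert 8 -> lo=[5, 8, 10, 11, 17, 19] (size 6, max 19) hi=[24, 31, 33, 39, 42] (size 5, min 24) -> median=19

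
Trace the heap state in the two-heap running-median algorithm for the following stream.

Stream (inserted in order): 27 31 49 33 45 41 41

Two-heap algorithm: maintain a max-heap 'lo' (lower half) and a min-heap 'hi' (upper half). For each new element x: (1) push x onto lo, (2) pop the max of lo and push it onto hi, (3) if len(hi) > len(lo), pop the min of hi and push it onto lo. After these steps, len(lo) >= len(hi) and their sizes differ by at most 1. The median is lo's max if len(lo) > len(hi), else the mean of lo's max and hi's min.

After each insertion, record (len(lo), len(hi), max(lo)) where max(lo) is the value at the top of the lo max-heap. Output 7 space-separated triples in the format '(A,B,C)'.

Step 1: insert 27 -> lo=[27] hi=[] -> (len(lo)=1, len(hi)=0, max(lo)=27)
Step 2: insert 31 -> lo=[27] hi=[31] -> (len(lo)=1, len(hi)=1, max(lo)=27)
Step 3: insert 49 -> lo=[27, 31] hi=[49] -> (len(lo)=2, len(hi)=1, max(lo)=31)
Step 4: insert 33 -> lo=[27, 31] hi=[33, 49] -> (len(lo)=2, len(hi)=2, max(lo)=31)
Step 5: insert 45 -> lo=[27, 31, 33] hi=[45, 49] -> (len(lo)=3, len(hi)=2, max(lo)=33)
Step 6: insert 41 -> lo=[27, 31, 33] hi=[41, 45, 49] -> (len(lo)=3, len(hi)=3, max(lo)=33)
Step 7: insert 41 -> lo=[27, 31, 33, 41] hi=[41, 45, 49] -> (len(lo)=4, len(hi)=3, max(lo)=41)

Answer: (1,0,27) (1,1,27) (2,1,31) (2,2,31) (3,2,33) (3,3,33) (4,3,41)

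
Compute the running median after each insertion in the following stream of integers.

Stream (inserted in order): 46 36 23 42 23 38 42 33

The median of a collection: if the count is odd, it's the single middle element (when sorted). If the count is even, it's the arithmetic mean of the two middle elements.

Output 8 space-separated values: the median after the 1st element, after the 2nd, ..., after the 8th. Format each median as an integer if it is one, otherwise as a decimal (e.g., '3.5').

Step 1: insert 46 -> lo=[46] (size 1, max 46) hi=[] (size 0) -> median=46
Step 2: insert 36 -> lo=[36] (size 1, max 36) hi=[46] (size 1, min 46) -> median=41
Step 3: insert 23 -> lo=[23, 36] (size 2, max 36) hi=[46] (size 1, min 46) -> median=36
Step 4: insert 42 -> lo=[23, 36] (size 2, max 36) hi=[42, 46] (size 2, min 42) -> median=39
Step 5: insert 23 -> lo=[23, 23, 36] (size 3, max 36) hi=[42, 46] (size 2, min 42) -> median=36
Step 6: insert 38 -> lo=[23, 23, 36] (size 3, max 36) hi=[38, 42, 46] (size 3, min 38) -> median=37
Step 7: insert 42 -> lo=[23, 23, 36, 38] (size 4, max 38) hi=[42, 42, 46] (size 3, min 42) -> median=38
Step 8: insert 33 -> lo=[23, 23, 33, 36] (size 4, max 36) hi=[38, 42, 42, 46] (size 4, min 38) -> median=37

Answer: 46 41 36 39 36 37 38 37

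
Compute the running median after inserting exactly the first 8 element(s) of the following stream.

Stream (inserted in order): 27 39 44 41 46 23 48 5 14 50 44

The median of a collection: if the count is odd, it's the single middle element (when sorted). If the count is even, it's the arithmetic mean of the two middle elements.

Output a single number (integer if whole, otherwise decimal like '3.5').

Step 1: insert 27 -> lo=[27] (size 1, max 27) hi=[] (size 0) -> median=27
Step 2: insert 39 -> lo=[27] (size 1, max 27) hi=[39] (size 1, min 39) -> median=33
Step 3: insert 44 -> lo=[27, 39] (size 2, max 39) hi=[44] (size 1, min 44) -> median=39
Step 4: insert 41 -> lo=[27, 39] (size 2, max 39) hi=[41, 44] (size 2, min 41) -> median=40
Step 5: insert 46 -> lo=[27, 39, 41] (size 3, max 41) hi=[44, 46] (size 2, min 44) -> median=41
Step 6: insert 23 -> lo=[23, 27, 39] (size 3, max 39) hi=[41, 44, 46] (size 3, min 41) -> median=40
Step 7: insert 48 -> lo=[23, 27, 39, 41] (size 4, max 41) hi=[44, 46, 48] (size 3, min 44) -> median=41
Step 8: insert 5 -> lo=[5, 23, 27, 39] (size 4, max 39) hi=[41, 44, 46, 48] (size 4, min 41) -> median=40

Answer: 40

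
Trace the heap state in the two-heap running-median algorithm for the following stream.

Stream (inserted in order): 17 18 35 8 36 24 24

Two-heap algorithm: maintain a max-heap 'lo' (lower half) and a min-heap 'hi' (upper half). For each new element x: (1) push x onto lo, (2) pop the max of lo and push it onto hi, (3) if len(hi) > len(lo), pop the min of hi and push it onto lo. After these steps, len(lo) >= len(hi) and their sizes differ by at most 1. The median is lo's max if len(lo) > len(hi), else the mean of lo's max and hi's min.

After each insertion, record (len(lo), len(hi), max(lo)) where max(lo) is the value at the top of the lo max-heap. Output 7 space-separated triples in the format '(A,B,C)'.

Answer: (1,0,17) (1,1,17) (2,1,18) (2,2,17) (3,2,18) (3,3,18) (4,3,24)

Derivation:
Step 1: insert 17 -> lo=[17] hi=[] -> (len(lo)=1, len(hi)=0, max(lo)=17)
Step 2: insert 18 -> lo=[17] hi=[18] -> (len(lo)=1, len(hi)=1, max(lo)=17)
Step 3: insert 35 -> lo=[17, 18] hi=[35] -> (len(lo)=2, len(hi)=1, max(lo)=18)
Step 4: insert 8 -> lo=[8, 17] hi=[18, 35] -> (len(lo)=2, len(hi)=2, max(lo)=17)
Step 5: insert 36 -> lo=[8, 17, 18] hi=[35, 36] -> (len(lo)=3, len(hi)=2, max(lo)=18)
Step 6: insert 24 -> lo=[8, 17, 18] hi=[24, 35, 36] -> (len(lo)=3, len(hi)=3, max(lo)=18)
Step 7: insert 24 -> lo=[8, 17, 18, 24] hi=[24, 35, 36] -> (len(lo)=4, len(hi)=3, max(lo)=24)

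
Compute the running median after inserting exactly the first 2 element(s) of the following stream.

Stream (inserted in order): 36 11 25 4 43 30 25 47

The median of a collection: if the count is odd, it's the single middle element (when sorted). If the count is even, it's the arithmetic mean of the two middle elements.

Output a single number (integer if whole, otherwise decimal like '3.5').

Step 1: insert 36 -> lo=[36] (size 1, max 36) hi=[] (size 0) -> median=36
Step 2: insert 11 -> lo=[11] (size 1, max 11) hi=[36] (size 1, min 36) -> median=23.5

Answer: 23.5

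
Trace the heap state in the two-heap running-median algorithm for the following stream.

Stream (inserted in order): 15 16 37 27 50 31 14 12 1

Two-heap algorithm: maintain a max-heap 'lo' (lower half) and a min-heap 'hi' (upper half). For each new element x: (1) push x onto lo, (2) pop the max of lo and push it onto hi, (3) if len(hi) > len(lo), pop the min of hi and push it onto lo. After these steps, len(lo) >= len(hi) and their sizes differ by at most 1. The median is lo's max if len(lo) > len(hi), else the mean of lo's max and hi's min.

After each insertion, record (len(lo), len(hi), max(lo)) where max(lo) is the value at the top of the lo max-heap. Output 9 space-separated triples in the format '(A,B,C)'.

Step 1: insert 15 -> lo=[15] hi=[] -> (len(lo)=1, len(hi)=0, max(lo)=15)
Step 2: insert 16 -> lo=[15] hi=[16] -> (len(lo)=1, len(hi)=1, max(lo)=15)
Step 3: insert 37 -> lo=[15, 16] hi=[37] -> (len(lo)=2, len(hi)=1, max(lo)=16)
Step 4: insert 27 -> lo=[15, 16] hi=[27, 37] -> (len(lo)=2, len(hi)=2, max(lo)=16)
Step 5: insert 50 -> lo=[15, 16, 27] hi=[37, 50] -> (len(lo)=3, len(hi)=2, max(lo)=27)
Step 6: insert 31 -> lo=[15, 16, 27] hi=[31, 37, 50] -> (len(lo)=3, len(hi)=3, max(lo)=27)
Step 7: insert 14 -> lo=[14, 15, 16, 27] hi=[31, 37, 50] -> (len(lo)=4, len(hi)=3, max(lo)=27)
Step 8: insert 12 -> lo=[12, 14, 15, 16] hi=[27, 31, 37, 50] -> (len(lo)=4, len(hi)=4, max(lo)=16)
Step 9: insert 1 -> lo=[1, 12, 14, 15, 16] hi=[27, 31, 37, 50] -> (len(lo)=5, len(hi)=4, max(lo)=16)

Answer: (1,0,15) (1,1,15) (2,1,16) (2,2,16) (3,2,27) (3,3,27) (4,3,27) (4,4,16) (5,4,16)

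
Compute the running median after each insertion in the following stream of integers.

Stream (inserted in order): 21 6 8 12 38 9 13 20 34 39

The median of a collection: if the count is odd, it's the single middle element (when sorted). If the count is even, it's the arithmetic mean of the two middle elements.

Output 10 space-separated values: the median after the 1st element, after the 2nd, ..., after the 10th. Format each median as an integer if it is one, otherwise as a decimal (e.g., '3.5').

Step 1: insert 21 -> lo=[21] (size 1, max 21) hi=[] (size 0) -> median=21
Step 2: insert 6 -> lo=[6] (size 1, max 6) hi=[21] (size 1, min 21) -> median=13.5
Step 3: insert 8 -> lo=[6, 8] (size 2, max 8) hi=[21] (size 1, min 21) -> median=8
Step 4: insert 12 -> lo=[6, 8] (size 2, max 8) hi=[12, 21] (size 2, min 12) -> median=10
Step 5: insert 38 -> lo=[6, 8, 12] (size 3, max 12) hi=[21, 38] (size 2, min 21) -> median=12
Step 6: insert 9 -> lo=[6, 8, 9] (size 3, max 9) hi=[12, 21, 38] (size 3, min 12) -> median=10.5
Step 7: insert 13 -> lo=[6, 8, 9, 12] (size 4, max 12) hi=[13, 21, 38] (size 3, min 13) -> median=12
Step 8: insert 20 -> lo=[6, 8, 9, 12] (size 4, max 12) hi=[13, 20, 21, 38] (size 4, min 13) -> median=12.5
Step 9: insert 34 -> lo=[6, 8, 9, 12, 13] (size 5, max 13) hi=[20, 21, 34, 38] (size 4, min 20) -> median=13
Step 10: insert 39 -> lo=[6, 8, 9, 12, 13] (size 5, max 13) hi=[20, 21, 34, 38, 39] (size 5, min 20) -> median=16.5

Answer: 21 13.5 8 10 12 10.5 12 12.5 13 16.5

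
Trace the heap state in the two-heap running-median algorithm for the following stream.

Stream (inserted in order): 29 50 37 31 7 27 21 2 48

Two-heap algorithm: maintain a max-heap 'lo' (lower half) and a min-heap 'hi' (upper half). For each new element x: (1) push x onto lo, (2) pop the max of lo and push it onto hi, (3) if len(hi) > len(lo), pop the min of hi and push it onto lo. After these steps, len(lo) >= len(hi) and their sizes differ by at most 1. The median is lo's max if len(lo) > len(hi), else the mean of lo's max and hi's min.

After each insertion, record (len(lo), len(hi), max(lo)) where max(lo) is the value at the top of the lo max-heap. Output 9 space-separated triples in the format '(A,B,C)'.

Step 1: insert 29 -> lo=[29] hi=[] -> (len(lo)=1, len(hi)=0, max(lo)=29)
Step 2: insert 50 -> lo=[29] hi=[50] -> (len(lo)=1, len(hi)=1, max(lo)=29)
Step 3: insert 37 -> lo=[29, 37] hi=[50] -> (len(lo)=2, len(hi)=1, max(lo)=37)
Step 4: insert 31 -> lo=[29, 31] hi=[37, 50] -> (len(lo)=2, len(hi)=2, max(lo)=31)
Step 5: insert 7 -> lo=[7, 29, 31] hi=[37, 50] -> (len(lo)=3, len(hi)=2, max(lo)=31)
Step 6: insert 27 -> lo=[7, 27, 29] hi=[31, 37, 50] -> (len(lo)=3, len(hi)=3, max(lo)=29)
Step 7: insert 21 -> lo=[7, 21, 27, 29] hi=[31, 37, 50] -> (len(lo)=4, len(hi)=3, max(lo)=29)
Step 8: insert 2 -> lo=[2, 7, 21, 27] hi=[29, 31, 37, 50] -> (len(lo)=4, len(hi)=4, max(lo)=27)
Step 9: insert 48 -> lo=[2, 7, 21, 27, 29] hi=[31, 37, 48, 50] -> (len(lo)=5, len(hi)=4, max(lo)=29)

Answer: (1,0,29) (1,1,29) (2,1,37) (2,2,31) (3,2,31) (3,3,29) (4,3,29) (4,4,27) (5,4,29)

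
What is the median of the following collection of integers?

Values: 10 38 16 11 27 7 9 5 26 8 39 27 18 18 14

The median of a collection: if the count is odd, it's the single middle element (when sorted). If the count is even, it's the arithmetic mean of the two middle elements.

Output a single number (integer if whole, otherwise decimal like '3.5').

Answer: 16

Derivation:
Step 1: insert 10 -> lo=[10] (size 1, max 10) hi=[] (size 0) -> median=10
Step 2: insert 38 -> lo=[10] (size 1, max 10) hi=[38] (size 1, min 38) -> median=24
Step 3: insert 16 -> lo=[10, 16] (size 2, max 16) hi=[38] (size 1, min 38) -> median=16
Step 4: insert 11 -> lo=[10, 11] (size 2, max 11) hi=[16, 38] (size 2, min 16) -> median=13.5
Step 5: insert 27 -> lo=[10, 11, 16] (size 3, max 16) hi=[27, 38] (size 2, min 27) -> median=16
Step 6: insert 7 -> lo=[7, 10, 11] (size 3, max 11) hi=[16, 27, 38] (size 3, min 16) -> median=13.5
Step 7: insert 9 -> lo=[7, 9, 10, 11] (size 4, max 11) hi=[16, 27, 38] (size 3, min 16) -> median=11
Step 8: insert 5 -> lo=[5, 7, 9, 10] (size 4, max 10) hi=[11, 16, 27, 38] (size 4, min 11) -> median=10.5
Step 9: insert 26 -> lo=[5, 7, 9, 10, 11] (size 5, max 11) hi=[16, 26, 27, 38] (size 4, min 16) -> median=11
Step 10: insert 8 -> lo=[5, 7, 8, 9, 10] (size 5, max 10) hi=[11, 16, 26, 27, 38] (size 5, min 11) -> median=10.5
Step 11: insert 39 -> lo=[5, 7, 8, 9, 10, 11] (size 6, max 11) hi=[16, 26, 27, 38, 39] (size 5, min 16) -> median=11
Step 12: insert 27 -> lo=[5, 7, 8, 9, 10, 11] (size 6, max 11) hi=[16, 26, 27, 27, 38, 39] (size 6, min 16) -> median=13.5
Step 13: insert 18 -> lo=[5, 7, 8, 9, 10, 11, 16] (size 7, max 16) hi=[18, 26, 27, 27, 38, 39] (size 6, min 18) -> median=16
Step 14: insert 18 -> lo=[5, 7, 8, 9, 10, 11, 16] (size 7, max 16) hi=[18, 18, 26, 27, 27, 38, 39] (size 7, min 18) -> median=17
Step 15: insert 14 -> lo=[5, 7, 8, 9, 10, 11, 14, 16] (size 8, max 16) hi=[18, 18, 26, 27, 27, 38, 39] (size 7, min 18) -> median=16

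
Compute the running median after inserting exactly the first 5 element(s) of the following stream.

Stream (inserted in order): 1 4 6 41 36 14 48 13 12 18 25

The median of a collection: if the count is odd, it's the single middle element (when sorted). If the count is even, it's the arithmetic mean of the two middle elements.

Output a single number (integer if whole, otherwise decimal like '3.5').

Step 1: insert 1 -> lo=[1] (size 1, max 1) hi=[] (size 0) -> median=1
Step 2: insert 4 -> lo=[1] (size 1, max 1) hi=[4] (size 1, min 4) -> median=2.5
Step 3: insert 6 -> lo=[1, 4] (size 2, max 4) hi=[6] (size 1, min 6) -> median=4
Step 4: insert 41 -> lo=[1, 4] (size 2, max 4) hi=[6, 41] (size 2, min 6) -> median=5
Step 5: insert 36 -> lo=[1, 4, 6] (size 3, max 6) hi=[36, 41] (size 2, min 36) -> median=6

Answer: 6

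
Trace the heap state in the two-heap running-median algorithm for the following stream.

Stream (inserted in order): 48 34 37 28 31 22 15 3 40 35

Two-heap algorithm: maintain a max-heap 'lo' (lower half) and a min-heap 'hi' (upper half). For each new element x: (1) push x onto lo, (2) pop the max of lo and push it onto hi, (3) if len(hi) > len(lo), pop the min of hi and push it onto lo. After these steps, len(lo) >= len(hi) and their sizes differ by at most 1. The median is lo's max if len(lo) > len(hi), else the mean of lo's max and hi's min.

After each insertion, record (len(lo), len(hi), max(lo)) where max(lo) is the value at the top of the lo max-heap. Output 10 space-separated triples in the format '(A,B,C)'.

Step 1: insert 48 -> lo=[48] hi=[] -> (len(lo)=1, len(hi)=0, max(lo)=48)
Step 2: insert 34 -> lo=[34] hi=[48] -> (len(lo)=1, len(hi)=1, max(lo)=34)
Step 3: insert 37 -> lo=[34, 37] hi=[48] -> (len(lo)=2, len(hi)=1, max(lo)=37)
Step 4: insert 28 -> lo=[28, 34] hi=[37, 48] -> (len(lo)=2, len(hi)=2, max(lo)=34)
Step 5: insert 31 -> lo=[28, 31, 34] hi=[37, 48] -> (len(lo)=3, len(hi)=2, max(lo)=34)
Step 6: insert 22 -> lo=[22, 28, 31] hi=[34, 37, 48] -> (len(lo)=3, len(hi)=3, max(lo)=31)
Step 7: insert 15 -> lo=[15, 22, 28, 31] hi=[34, 37, 48] -> (len(lo)=4, len(hi)=3, max(lo)=31)
Step 8: insert 3 -> lo=[3, 15, 22, 28] hi=[31, 34, 37, 48] -> (len(lo)=4, len(hi)=4, max(lo)=28)
Step 9: insert 40 -> lo=[3, 15, 22, 28, 31] hi=[34, 37, 40, 48] -> (len(lo)=5, len(hi)=4, max(lo)=31)
Step 10: insert 35 -> lo=[3, 15, 22, 28, 31] hi=[34, 35, 37, 40, 48] -> (len(lo)=5, len(hi)=5, max(lo)=31)

Answer: (1,0,48) (1,1,34) (2,1,37) (2,2,34) (3,2,34) (3,3,31) (4,3,31) (4,4,28) (5,4,31) (5,5,31)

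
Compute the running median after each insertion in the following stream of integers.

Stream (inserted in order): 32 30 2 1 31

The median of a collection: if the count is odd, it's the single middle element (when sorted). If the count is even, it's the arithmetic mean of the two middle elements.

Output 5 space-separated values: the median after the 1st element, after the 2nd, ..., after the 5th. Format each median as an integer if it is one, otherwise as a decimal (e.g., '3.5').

Step 1: insert 32 -> lo=[32] (size 1, max 32) hi=[] (size 0) -> median=32
Step 2: insert 30 -> lo=[30] (size 1, max 30) hi=[32] (size 1, min 32) -> median=31
Step 3: insert 2 -> lo=[2, 30] (size 2, max 30) hi=[32] (size 1, min 32) -> median=30
Step 4: insert 1 -> lo=[1, 2] (size 2, max 2) hi=[30, 32] (size 2, min 30) -> median=16
Step 5: insert 31 -> lo=[1, 2, 30] (size 3, max 30) hi=[31, 32] (size 2, min 31) -> median=30

Answer: 32 31 30 16 30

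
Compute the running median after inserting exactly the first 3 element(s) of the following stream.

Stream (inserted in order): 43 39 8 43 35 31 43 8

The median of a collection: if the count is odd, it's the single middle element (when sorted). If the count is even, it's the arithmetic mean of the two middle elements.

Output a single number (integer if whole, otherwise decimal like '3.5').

Step 1: insert 43 -> lo=[43] (size 1, max 43) hi=[] (size 0) -> median=43
Step 2: insert 39 -> lo=[39] (size 1, max 39) hi=[43] (size 1, min 43) -> median=41
Step 3: insert 8 -> lo=[8, 39] (size 2, max 39) hi=[43] (size 1, min 43) -> median=39

Answer: 39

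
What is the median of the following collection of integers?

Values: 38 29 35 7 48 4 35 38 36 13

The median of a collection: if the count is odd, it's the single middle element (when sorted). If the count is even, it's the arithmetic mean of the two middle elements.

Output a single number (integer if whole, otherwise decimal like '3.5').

Answer: 35

Derivation:
Step 1: insert 38 -> lo=[38] (size 1, max 38) hi=[] (size 0) -> median=38
Step 2: insert 29 -> lo=[29] (size 1, max 29) hi=[38] (size 1, min 38) -> median=33.5
Step 3: insert 35 -> lo=[29, 35] (size 2, max 35) hi=[38] (size 1, min 38) -> median=35
Step 4: insert 7 -> lo=[7, 29] (size 2, max 29) hi=[35, 38] (size 2, min 35) -> median=32
Step 5: insert 48 -> lo=[7, 29, 35] (size 3, max 35) hi=[38, 48] (size 2, min 38) -> median=35
Step 6: insert 4 -> lo=[4, 7, 29] (size 3, max 29) hi=[35, 38, 48] (size 3, min 35) -> median=32
Step 7: insert 35 -> lo=[4, 7, 29, 35] (size 4, max 35) hi=[35, 38, 48] (size 3, min 35) -> median=35
Step 8: insert 38 -> lo=[4, 7, 29, 35] (size 4, max 35) hi=[35, 38, 38, 48] (size 4, min 35) -> median=35
Step 9: insert 36 -> lo=[4, 7, 29, 35, 35] (size 5, max 35) hi=[36, 38, 38, 48] (size 4, min 36) -> median=35
Step 10: insert 13 -> lo=[4, 7, 13, 29, 35] (size 5, max 35) hi=[35, 36, 38, 38, 48] (size 5, min 35) -> median=35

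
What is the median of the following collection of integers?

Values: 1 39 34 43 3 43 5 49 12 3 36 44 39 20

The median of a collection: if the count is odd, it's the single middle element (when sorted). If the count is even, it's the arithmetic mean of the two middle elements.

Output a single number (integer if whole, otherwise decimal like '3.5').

Step 1: insert 1 -> lo=[1] (size 1, max 1) hi=[] (size 0) -> median=1
Step 2: insert 39 -> lo=[1] (size 1, max 1) hi=[39] (size 1, min 39) -> median=20
Step 3: insert 34 -> lo=[1, 34] (size 2, max 34) hi=[39] (size 1, min 39) -> median=34
Step 4: insert 43 -> lo=[1, 34] (size 2, max 34) hi=[39, 43] (size 2, min 39) -> median=36.5
Step 5: insert 3 -> lo=[1, 3, 34] (size 3, max 34) hi=[39, 43] (size 2, min 39) -> median=34
Step 6: insert 43 -> lo=[1, 3, 34] (size 3, max 34) hi=[39, 43, 43] (size 3, min 39) -> median=36.5
Step 7: insert 5 -> lo=[1, 3, 5, 34] (size 4, max 34) hi=[39, 43, 43] (size 3, min 39) -> median=34
Step 8: insert 49 -> lo=[1, 3, 5, 34] (size 4, max 34) hi=[39, 43, 43, 49] (size 4, min 39) -> median=36.5
Step 9: insert 12 -> lo=[1, 3, 5, 12, 34] (size 5, max 34) hi=[39, 43, 43, 49] (size 4, min 39) -> median=34
Step 10: insert 3 -> lo=[1, 3, 3, 5, 12] (size 5, max 12) hi=[34, 39, 43, 43, 49] (size 5, min 34) -> median=23
Step 11: insert 36 -> lo=[1, 3, 3, 5, 12, 34] (size 6, max 34) hi=[36, 39, 43, 43, 49] (size 5, min 36) -> median=34
Step 12: insert 44 -> lo=[1, 3, 3, 5, 12, 34] (size 6, max 34) hi=[36, 39, 43, 43, 44, 49] (size 6, min 36) -> median=35
Step 13: insert 39 -> lo=[1, 3, 3, 5, 12, 34, 36] (size 7, max 36) hi=[39, 39, 43, 43, 44, 49] (size 6, min 39) -> median=36
Step 14: insert 20 -> lo=[1, 3, 3, 5, 12, 20, 34] (size 7, max 34) hi=[36, 39, 39, 43, 43, 44, 49] (size 7, min 36) -> median=35

Answer: 35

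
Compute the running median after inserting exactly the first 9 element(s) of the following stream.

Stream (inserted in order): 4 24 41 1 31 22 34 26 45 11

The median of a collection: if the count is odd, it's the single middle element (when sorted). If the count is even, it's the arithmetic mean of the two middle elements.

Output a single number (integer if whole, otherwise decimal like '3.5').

Step 1: insert 4 -> lo=[4] (size 1, max 4) hi=[] (size 0) -> median=4
Step 2: insert 24 -> lo=[4] (size 1, max 4) hi=[24] (size 1, min 24) -> median=14
Step 3: insert 41 -> lo=[4, 24] (size 2, max 24) hi=[41] (size 1, min 41) -> median=24
Step 4: insert 1 -> lo=[1, 4] (size 2, max 4) hi=[24, 41] (size 2, min 24) -> median=14
Step 5: insert 31 -> lo=[1, 4, 24] (size 3, max 24) hi=[31, 41] (size 2, min 31) -> median=24
Step 6: insert 22 -> lo=[1, 4, 22] (size 3, max 22) hi=[24, 31, 41] (size 3, min 24) -> median=23
Step 7: insert 34 -> lo=[1, 4, 22, 24] (size 4, max 24) hi=[31, 34, 41] (size 3, min 31) -> median=24
Step 8: insert 26 -> lo=[1, 4, 22, 24] (size 4, max 24) hi=[26, 31, 34, 41] (size 4, min 26) -> median=25
Step 9: insert 45 -> lo=[1, 4, 22, 24, 26] (size 5, max 26) hi=[31, 34, 41, 45] (size 4, min 31) -> median=26

Answer: 26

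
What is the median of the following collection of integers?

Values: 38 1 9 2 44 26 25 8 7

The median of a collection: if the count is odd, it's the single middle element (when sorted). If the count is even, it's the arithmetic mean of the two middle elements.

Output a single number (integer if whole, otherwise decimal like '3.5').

Answer: 9

Derivation:
Step 1: insert 38 -> lo=[38] (size 1, max 38) hi=[] (size 0) -> median=38
Step 2: insert 1 -> lo=[1] (size 1, max 1) hi=[38] (size 1, min 38) -> median=19.5
Step 3: insert 9 -> lo=[1, 9] (size 2, max 9) hi=[38] (size 1, min 38) -> median=9
Step 4: insert 2 -> lo=[1, 2] (size 2, max 2) hi=[9, 38] (size 2, min 9) -> median=5.5
Step 5: insert 44 -> lo=[1, 2, 9] (size 3, max 9) hi=[38, 44] (size 2, min 38) -> median=9
Step 6: insert 26 -> lo=[1, 2, 9] (size 3, max 9) hi=[26, 38, 44] (size 3, min 26) -> median=17.5
Step 7: insert 25 -> lo=[1, 2, 9, 25] (size 4, max 25) hi=[26, 38, 44] (size 3, min 26) -> median=25
Step 8: insert 8 -> lo=[1, 2, 8, 9] (size 4, max 9) hi=[25, 26, 38, 44] (size 4, min 25) -> median=17
Step 9: insert 7 -> lo=[1, 2, 7, 8, 9] (size 5, max 9) hi=[25, 26, 38, 44] (size 4, min 25) -> median=9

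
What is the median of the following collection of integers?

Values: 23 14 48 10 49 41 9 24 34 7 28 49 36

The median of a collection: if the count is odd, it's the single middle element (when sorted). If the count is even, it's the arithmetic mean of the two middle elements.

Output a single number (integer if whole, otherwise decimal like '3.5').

Step 1: insert 23 -> lo=[23] (size 1, max 23) hi=[] (size 0) -> median=23
Step 2: insert 14 -> lo=[14] (size 1, max 14) hi=[23] (size 1, min 23) -> median=18.5
Step 3: insert 48 -> lo=[14, 23] (size 2, max 23) hi=[48] (size 1, min 48) -> median=23
Step 4: insert 10 -> lo=[10, 14] (size 2, max 14) hi=[23, 48] (size 2, min 23) -> median=18.5
Step 5: insert 49 -> lo=[10, 14, 23] (size 3, max 23) hi=[48, 49] (size 2, min 48) -> median=23
Step 6: insert 41 -> lo=[10, 14, 23] (size 3, max 23) hi=[41, 48, 49] (size 3, min 41) -> median=32
Step 7: insert 9 -> lo=[9, 10, 14, 23] (size 4, max 23) hi=[41, 48, 49] (size 3, min 41) -> median=23
Step 8: insert 24 -> lo=[9, 10, 14, 23] (size 4, max 23) hi=[24, 41, 48, 49] (size 4, min 24) -> median=23.5
Step 9: insert 34 -> lo=[9, 10, 14, 23, 24] (size 5, max 24) hi=[34, 41, 48, 49] (size 4, min 34) -> median=24
Step 10: insert 7 -> lo=[7, 9, 10, 14, 23] (size 5, max 23) hi=[24, 34, 41, 48, 49] (size 5, min 24) -> median=23.5
Step 11: insert 28 -> lo=[7, 9, 10, 14, 23, 24] (size 6, max 24) hi=[28, 34, 41, 48, 49] (size 5, min 28) -> median=24
Step 12: insert 49 -> lo=[7, 9, 10, 14, 23, 24] (size 6, max 24) hi=[28, 34, 41, 48, 49, 49] (size 6, min 28) -> median=26
Step 13: insert 36 -> lo=[7, 9, 10, 14, 23, 24, 28] (size 7, max 28) hi=[34, 36, 41, 48, 49, 49] (size 6, min 34) -> median=28

Answer: 28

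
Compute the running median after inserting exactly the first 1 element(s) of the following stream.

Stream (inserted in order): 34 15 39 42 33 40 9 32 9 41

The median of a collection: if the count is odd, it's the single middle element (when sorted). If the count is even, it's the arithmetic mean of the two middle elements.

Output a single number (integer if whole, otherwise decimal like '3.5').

Step 1: insert 34 -> lo=[34] (size 1, max 34) hi=[] (size 0) -> median=34

Answer: 34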